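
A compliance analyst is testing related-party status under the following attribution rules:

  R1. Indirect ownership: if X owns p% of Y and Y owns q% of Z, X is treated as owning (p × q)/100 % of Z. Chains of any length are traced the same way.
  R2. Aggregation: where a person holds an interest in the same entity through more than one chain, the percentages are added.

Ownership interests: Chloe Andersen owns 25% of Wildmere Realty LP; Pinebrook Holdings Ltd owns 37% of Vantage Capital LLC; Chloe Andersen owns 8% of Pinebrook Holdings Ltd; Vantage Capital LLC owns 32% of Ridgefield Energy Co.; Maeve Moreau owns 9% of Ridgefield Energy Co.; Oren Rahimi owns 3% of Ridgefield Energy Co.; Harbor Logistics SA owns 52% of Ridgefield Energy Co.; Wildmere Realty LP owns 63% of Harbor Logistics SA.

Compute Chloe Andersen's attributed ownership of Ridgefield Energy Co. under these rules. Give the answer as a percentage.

9.1372%

Chain via Wildmere Realty LP → Harbor Logistics SA (R1): 25% × 63% × 52% = 8.19% of Ridgefield Energy Co.
Chain via Pinebrook Holdings Ltd → Vantage Capital LLC (R1): 8% × 37% × 32% = 0.9472% of Ridgefield Energy Co.
Aggregating (R2): 8.19% + 0.9472% = 9.1372%.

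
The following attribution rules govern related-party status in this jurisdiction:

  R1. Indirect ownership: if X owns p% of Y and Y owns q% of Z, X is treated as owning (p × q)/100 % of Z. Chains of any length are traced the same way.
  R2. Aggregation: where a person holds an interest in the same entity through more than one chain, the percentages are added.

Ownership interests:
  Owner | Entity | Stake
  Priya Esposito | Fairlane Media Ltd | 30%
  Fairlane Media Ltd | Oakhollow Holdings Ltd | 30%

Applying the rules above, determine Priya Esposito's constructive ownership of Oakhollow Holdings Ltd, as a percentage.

9%

Chain via Fairlane Media Ltd (R1): 30% × 30% = 9% of Oakhollow Holdings Ltd.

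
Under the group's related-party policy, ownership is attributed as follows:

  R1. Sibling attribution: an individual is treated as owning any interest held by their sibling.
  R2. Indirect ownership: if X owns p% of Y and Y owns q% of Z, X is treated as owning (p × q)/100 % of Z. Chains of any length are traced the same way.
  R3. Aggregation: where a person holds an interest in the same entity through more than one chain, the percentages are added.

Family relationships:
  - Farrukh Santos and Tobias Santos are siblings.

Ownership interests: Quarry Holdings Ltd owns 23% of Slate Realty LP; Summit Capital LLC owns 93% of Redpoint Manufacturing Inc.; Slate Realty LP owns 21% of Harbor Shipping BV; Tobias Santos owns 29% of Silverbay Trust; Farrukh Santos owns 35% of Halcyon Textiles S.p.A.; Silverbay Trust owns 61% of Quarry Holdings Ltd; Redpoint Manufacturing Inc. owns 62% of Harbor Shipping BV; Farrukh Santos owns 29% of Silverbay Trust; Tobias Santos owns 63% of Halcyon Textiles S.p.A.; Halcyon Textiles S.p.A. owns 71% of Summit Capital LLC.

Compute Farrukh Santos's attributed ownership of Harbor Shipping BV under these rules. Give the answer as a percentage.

41.828682%

By sibling attribution (R1), Farrukh Santos is treated as also owning Tobias Santos's interest in Silverbay Trust, giving 29% + 29% = 58%.
By sibling attribution (R1), Farrukh Santos is treated as also owning Tobias Santos's interest in Halcyon Textiles S.p.A, giving 35% + 63% = 98%.
Chain via Silverbay Trust → Quarry Holdings Ltd → Slate Realty LP (R2): 58% × 61% × 23% × 21% = 1.708854% of Harbor Shipping BV.
Chain via Halcyon Textiles S.p.A. → Summit Capital LLC → Redpoint Manufacturing Inc. (R2): 98% × 71% × 93% × 62% = 40.119828% of Harbor Shipping BV.
Aggregating (R3): 1.708854% + 40.119828% = 41.828682%.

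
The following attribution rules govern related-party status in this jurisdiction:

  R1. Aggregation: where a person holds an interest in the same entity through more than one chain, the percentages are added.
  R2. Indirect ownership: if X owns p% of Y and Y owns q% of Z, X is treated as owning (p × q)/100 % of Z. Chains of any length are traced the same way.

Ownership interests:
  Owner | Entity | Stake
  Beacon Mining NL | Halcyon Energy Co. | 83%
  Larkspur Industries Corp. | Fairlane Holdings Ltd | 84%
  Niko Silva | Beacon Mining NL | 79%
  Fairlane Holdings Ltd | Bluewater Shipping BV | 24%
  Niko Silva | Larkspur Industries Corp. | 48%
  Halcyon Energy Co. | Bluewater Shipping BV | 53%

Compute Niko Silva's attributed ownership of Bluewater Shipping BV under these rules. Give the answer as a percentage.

Chain via Beacon Mining NL → Halcyon Energy Co. (R2): 79% × 83% × 53% = 34.7521% of Bluewater Shipping BV.
Chain via Larkspur Industries Corp. → Fairlane Holdings Ltd (R2): 48% × 84% × 24% = 9.6768% of Bluewater Shipping BV.
Aggregating (R1): 34.7521% + 9.6768% = 44.4289%.

44.4289%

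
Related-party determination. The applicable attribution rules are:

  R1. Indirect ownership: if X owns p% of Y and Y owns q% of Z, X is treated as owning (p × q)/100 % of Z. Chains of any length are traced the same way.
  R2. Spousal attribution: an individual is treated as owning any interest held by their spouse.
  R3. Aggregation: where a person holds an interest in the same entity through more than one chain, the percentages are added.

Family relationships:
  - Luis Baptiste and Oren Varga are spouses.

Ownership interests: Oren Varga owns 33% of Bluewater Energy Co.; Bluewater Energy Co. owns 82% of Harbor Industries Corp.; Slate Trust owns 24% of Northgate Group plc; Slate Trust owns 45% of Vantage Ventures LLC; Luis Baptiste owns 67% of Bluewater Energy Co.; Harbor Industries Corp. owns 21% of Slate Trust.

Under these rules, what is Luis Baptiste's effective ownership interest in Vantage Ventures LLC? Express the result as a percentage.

7.749%

By spousal attribution (R2), Luis Baptiste is treated as also owning Oren Varga's interest in Bluewater Energy Co, giving 67% + 33% = 100%.
Chain via Bluewater Energy Co. → Harbor Industries Corp. → Slate Trust (R1): 100% × 82% × 21% × 45% = 7.749% of Vantage Ventures LLC.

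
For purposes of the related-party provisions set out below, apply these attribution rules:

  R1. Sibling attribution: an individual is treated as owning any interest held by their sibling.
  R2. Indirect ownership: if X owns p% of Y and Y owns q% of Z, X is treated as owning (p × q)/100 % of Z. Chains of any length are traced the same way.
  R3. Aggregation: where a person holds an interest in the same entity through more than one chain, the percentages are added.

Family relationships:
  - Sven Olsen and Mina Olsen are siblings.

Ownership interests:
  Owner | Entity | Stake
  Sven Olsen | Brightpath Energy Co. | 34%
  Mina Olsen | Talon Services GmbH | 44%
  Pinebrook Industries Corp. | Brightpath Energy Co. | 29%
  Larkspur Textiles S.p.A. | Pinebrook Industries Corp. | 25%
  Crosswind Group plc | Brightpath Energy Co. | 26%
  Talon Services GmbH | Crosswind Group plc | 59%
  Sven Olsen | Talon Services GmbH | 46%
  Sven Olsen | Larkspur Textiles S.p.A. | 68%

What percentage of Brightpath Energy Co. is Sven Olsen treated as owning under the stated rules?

52.736%

By sibling attribution (R1), Sven Olsen is treated as also owning Mina Olsen's interest in Talon Services GmbH, giving 46% + 44% = 90%.
Chain via Talon Services GmbH → Crosswind Group plc (R2): 90% × 59% × 26% = 13.806% of Brightpath Energy Co.
Chain via Larkspur Textiles S.p.A. → Pinebrook Industries Corp. (R2): 68% × 25% × 29% = 4.93% of Brightpath Energy Co.
Direct interest in Brightpath Energy Co: 34%.
Aggregating (R3): 13.806% + 4.93% + 34% = 52.736%.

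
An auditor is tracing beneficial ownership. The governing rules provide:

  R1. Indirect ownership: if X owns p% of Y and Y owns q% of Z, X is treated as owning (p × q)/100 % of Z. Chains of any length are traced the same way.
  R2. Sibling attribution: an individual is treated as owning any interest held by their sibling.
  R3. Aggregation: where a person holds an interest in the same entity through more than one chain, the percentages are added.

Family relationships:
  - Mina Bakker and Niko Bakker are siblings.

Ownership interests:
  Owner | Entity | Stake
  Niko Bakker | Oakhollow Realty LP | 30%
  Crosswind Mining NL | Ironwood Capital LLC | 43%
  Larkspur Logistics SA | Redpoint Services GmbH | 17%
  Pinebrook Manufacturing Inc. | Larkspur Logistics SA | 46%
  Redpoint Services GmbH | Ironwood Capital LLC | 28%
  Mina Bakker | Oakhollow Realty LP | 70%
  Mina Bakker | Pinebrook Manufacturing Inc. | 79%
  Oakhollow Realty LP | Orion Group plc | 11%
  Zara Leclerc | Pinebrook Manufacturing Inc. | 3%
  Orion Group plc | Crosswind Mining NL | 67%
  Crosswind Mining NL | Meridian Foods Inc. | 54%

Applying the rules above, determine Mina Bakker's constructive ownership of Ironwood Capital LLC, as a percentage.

By sibling attribution (R2), Mina Bakker is treated as also owning Niko Bakker's interest in Oakhollow Realty LP, giving 70% + 30% = 100%.
Chain via Oakhollow Realty LP → Orion Group plc → Crosswind Mining NL (R1): 100% × 11% × 67% × 43% = 3.1691% of Ironwood Capital LLC.
Chain via Pinebrook Manufacturing Inc. → Larkspur Logistics SA → Redpoint Services GmbH (R1): 79% × 46% × 17% × 28% = 1.729784% of Ironwood Capital LLC.
Aggregating (R3): 3.1691% + 1.729784% = 4.898884%.

4.898884%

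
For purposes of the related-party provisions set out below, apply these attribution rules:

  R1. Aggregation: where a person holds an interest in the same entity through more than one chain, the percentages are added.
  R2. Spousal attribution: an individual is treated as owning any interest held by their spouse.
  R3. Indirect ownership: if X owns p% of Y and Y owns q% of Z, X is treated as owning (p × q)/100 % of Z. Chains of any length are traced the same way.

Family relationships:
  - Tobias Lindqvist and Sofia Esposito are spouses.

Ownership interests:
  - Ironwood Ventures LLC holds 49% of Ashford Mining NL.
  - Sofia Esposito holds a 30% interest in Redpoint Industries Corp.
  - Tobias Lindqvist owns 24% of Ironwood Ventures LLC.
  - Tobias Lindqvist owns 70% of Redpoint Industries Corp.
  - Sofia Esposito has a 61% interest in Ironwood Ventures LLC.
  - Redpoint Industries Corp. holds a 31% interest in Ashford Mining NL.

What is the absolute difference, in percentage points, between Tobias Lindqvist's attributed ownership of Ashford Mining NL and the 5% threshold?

By spousal attribution (R2), Tobias Lindqvist is treated as also owning Sofia Esposito's interest in Ironwood Ventures LLC, giving 24% + 61% = 85%.
By spousal attribution (R2), Tobias Lindqvist is treated as also owning Sofia Esposito's interest in Redpoint Industries Corp, giving 70% + 30% = 100%.
Chain via Ironwood Ventures LLC (R3): 85% × 49% = 41.65% of Ashford Mining NL.
Chain via Redpoint Industries Corp. (R3): 100% × 31% = 31% of Ashford Mining NL.
Aggregating (R1): 41.65% + 31% = 72.65%.
72.65% exceeds the 5% threshold by 67.65 percentage points.

67.65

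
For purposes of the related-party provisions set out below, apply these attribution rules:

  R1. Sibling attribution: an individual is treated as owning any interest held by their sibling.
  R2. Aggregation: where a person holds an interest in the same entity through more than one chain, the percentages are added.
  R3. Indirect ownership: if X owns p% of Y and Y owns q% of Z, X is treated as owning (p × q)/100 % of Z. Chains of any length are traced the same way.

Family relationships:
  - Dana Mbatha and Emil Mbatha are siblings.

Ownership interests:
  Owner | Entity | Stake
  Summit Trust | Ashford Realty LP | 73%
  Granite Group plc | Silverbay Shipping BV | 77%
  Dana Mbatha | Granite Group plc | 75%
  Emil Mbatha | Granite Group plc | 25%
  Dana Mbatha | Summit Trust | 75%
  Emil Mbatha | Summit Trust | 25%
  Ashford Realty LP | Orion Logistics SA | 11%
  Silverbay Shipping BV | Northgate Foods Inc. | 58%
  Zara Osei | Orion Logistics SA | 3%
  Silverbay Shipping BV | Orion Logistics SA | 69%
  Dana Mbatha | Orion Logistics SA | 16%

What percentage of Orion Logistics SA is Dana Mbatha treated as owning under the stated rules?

77.16%

By sibling attribution (R1), Dana Mbatha is treated as also owning Emil Mbatha's interest in Granite Group plc, giving 75% + 25% = 100%.
By sibling attribution (R1), Dana Mbatha is treated as also owning Emil Mbatha's interest in Summit Trust, giving 75% + 25% = 100%.
Chain via Granite Group plc → Silverbay Shipping BV (R3): 100% × 77% × 69% = 53.13% of Orion Logistics SA.
Chain via Summit Trust → Ashford Realty LP (R3): 100% × 73% × 11% = 8.03% of Orion Logistics SA.
Direct interest in Orion Logistics SA: 16%.
Aggregating (R2): 53.13% + 8.03% + 16% = 77.16%.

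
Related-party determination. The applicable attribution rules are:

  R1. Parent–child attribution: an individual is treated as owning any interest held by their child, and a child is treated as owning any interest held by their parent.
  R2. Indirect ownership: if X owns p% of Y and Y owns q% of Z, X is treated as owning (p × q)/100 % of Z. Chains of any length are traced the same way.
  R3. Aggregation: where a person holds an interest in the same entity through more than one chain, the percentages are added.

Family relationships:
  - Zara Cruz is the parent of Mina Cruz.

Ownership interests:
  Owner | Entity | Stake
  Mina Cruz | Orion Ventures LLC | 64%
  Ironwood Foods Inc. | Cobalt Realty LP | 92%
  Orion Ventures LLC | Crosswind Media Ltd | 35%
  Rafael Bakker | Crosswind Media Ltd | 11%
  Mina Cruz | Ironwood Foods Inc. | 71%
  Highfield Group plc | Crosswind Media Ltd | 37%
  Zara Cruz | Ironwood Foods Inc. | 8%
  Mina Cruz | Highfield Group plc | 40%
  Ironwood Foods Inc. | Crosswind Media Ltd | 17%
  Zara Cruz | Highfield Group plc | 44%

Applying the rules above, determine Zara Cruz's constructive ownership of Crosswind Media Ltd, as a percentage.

By parent–child attribution (R1), Zara Cruz is treated as also owning Mina Cruz's interest in Highfield Group plc, giving 44% + 40% = 84%.
By parent–child attribution (R1), Zara Cruz is treated as also owning Mina Cruz's interest in Ironwood Foods Inc, giving 8% + 71% = 79%.
By parent–child attribution (R1), Zara Cruz is treated as owning Mina Cruz's 64% interest in Orion Ventures LLC.
Chain via Highfield Group plc (R2): 84% × 37% = 31.08% of Crosswind Media Ltd.
Chain via Ironwood Foods Inc. (R2): 79% × 17% = 13.43% of Crosswind Media Ltd.
Chain via Orion Ventures LLC (R2): 64% × 35% = 22.4% of Crosswind Media Ltd.
Aggregating (R3): 31.08% + 13.43% + 22.4% = 66.91%.

66.91%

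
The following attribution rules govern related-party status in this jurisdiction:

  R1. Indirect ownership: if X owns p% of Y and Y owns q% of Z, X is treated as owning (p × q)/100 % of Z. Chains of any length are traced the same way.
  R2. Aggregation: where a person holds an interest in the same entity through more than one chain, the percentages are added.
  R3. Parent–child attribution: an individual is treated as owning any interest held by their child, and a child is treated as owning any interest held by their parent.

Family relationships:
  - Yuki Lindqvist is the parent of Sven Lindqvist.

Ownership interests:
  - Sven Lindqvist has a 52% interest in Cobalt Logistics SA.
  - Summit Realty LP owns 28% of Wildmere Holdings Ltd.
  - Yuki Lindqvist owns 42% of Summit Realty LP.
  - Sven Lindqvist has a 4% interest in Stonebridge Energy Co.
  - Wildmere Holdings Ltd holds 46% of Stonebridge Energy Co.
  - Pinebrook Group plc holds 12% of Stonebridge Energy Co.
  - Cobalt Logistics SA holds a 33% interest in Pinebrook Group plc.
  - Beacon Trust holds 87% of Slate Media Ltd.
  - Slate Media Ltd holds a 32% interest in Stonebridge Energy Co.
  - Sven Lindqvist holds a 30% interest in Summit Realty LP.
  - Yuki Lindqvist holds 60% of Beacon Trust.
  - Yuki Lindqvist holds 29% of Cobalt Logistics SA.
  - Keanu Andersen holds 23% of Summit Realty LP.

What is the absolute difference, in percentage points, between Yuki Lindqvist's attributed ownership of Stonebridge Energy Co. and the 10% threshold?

23.1852

By parent–child attribution (R3), Yuki Lindqvist is treated as also owning Sven Lindqvist's interest in Cobalt Logistics SA, giving 29% + 52% = 81%.
By parent–child attribution (R3), Yuki Lindqvist is treated as also owning Sven Lindqvist's interest in Summit Realty LP, giving 42% + 30% = 72%.
By parent–child attribution (R3), Yuki Lindqvist is treated as owning Sven Lindqvist's 4% interest in Stonebridge Energy Co.
Chain via Cobalt Logistics SA → Pinebrook Group plc (R1): 81% × 33% × 12% = 3.2076% of Stonebridge Energy Co.
Chain via Summit Realty LP → Wildmere Holdings Ltd (R1): 72% × 28% × 46% = 9.2736% of Stonebridge Energy Co.
Chain via Beacon Trust → Slate Media Ltd (R1): 60% × 87% × 32% = 16.704% of Stonebridge Energy Co.
Direct interest in Stonebridge Energy Co: 4%.
Aggregating (R2): 3.2076% + 9.2736% + 16.704% + 4% = 33.1852%.
33.1852% exceeds the 10% threshold by 23.1852 percentage points.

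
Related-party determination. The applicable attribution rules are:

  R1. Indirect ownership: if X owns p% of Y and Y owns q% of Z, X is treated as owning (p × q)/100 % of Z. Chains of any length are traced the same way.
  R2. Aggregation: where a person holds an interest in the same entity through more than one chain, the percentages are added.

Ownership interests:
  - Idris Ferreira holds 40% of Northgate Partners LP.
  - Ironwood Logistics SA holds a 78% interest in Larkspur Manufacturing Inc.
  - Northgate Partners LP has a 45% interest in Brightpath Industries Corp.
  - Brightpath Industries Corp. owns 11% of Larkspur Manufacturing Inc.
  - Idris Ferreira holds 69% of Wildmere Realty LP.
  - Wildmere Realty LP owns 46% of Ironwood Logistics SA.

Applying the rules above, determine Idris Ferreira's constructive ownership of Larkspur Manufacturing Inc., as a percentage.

Chain via Wildmere Realty LP → Ironwood Logistics SA (R1): 69% × 46% × 78% = 24.7572% of Larkspur Manufacturing Inc.
Chain via Northgate Partners LP → Brightpath Industries Corp. (R1): 40% × 45% × 11% = 1.98% of Larkspur Manufacturing Inc.
Aggregating (R2): 24.7572% + 1.98% = 26.7372%.

26.7372%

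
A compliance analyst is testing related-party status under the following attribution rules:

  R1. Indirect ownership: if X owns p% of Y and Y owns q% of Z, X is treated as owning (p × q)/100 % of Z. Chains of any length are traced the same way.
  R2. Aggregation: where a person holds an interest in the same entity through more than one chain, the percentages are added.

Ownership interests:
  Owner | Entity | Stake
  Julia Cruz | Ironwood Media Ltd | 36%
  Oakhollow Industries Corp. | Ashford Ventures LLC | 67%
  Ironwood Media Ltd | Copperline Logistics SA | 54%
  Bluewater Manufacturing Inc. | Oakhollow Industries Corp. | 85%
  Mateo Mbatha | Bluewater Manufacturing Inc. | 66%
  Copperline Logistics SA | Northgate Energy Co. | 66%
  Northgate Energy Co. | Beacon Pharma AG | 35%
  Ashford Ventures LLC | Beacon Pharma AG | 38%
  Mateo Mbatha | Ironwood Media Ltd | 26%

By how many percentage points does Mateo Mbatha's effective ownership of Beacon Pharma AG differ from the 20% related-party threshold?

Chain via Bluewater Manufacturing Inc. → Oakhollow Industries Corp. → Ashford Ventures LLC (R1): 66% × 85% × 67% × 38% = 14.28306% of Beacon Pharma AG.
Chain via Ironwood Media Ltd → Copperline Logistics SA → Northgate Energy Co. (R1): 26% × 54% × 66% × 35% = 3.24324% of Beacon Pharma AG.
Aggregating (R2): 14.28306% + 3.24324% = 17.5263%.
17.5263% falls short of the 20% threshold by 2.4737 percentage points.

2.4737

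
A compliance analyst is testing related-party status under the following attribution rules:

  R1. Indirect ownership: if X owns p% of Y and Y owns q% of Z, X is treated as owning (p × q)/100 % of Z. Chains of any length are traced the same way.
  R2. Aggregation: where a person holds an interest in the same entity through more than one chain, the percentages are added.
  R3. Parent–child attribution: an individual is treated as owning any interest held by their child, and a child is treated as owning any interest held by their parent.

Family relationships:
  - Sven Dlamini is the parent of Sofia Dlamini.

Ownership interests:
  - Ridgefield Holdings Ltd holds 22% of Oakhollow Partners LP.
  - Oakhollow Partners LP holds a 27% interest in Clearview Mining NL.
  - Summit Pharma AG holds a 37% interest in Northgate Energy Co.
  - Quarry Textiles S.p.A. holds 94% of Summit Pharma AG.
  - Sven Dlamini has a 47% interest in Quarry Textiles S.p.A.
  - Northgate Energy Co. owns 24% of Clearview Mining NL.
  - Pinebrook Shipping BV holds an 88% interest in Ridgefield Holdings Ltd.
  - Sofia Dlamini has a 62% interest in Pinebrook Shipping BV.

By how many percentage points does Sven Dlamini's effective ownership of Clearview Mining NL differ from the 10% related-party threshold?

By parent–child attribution (R3), Sven Dlamini is treated as owning Sofia Dlamini's 62% interest in Pinebrook Shipping BV.
Chain via Quarry Textiles S.p.A. → Summit Pharma AG → Northgate Energy Co. (R1): 47% × 94% × 37% × 24% = 3.923184% of Clearview Mining NL.
Chain via Pinebrook Shipping BV → Ridgefield Holdings Ltd → Oakhollow Partners LP (R1): 62% × 88% × 22% × 27% = 3.240864% of Clearview Mining NL.
Aggregating (R2): 3.923184% + 3.240864% = 7.164048%.
7.164048% falls short of the 10% threshold by 2.835952 percentage points.

2.835952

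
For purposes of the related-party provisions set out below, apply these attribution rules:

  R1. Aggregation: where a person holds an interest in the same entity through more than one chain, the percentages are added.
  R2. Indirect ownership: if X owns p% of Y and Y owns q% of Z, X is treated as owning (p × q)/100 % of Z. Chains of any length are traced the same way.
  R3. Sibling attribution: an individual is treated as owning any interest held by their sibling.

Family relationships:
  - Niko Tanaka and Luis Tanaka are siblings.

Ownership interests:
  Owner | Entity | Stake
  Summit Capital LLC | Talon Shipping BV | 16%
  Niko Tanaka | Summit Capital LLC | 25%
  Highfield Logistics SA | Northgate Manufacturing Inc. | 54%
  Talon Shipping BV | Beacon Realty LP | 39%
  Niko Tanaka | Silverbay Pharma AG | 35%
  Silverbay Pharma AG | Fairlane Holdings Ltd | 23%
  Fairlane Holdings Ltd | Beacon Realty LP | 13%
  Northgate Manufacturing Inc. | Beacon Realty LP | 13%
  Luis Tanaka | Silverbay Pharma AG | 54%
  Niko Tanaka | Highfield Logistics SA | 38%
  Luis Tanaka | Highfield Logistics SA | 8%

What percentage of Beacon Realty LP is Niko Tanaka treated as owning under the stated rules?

By sibling attribution (R3), Niko Tanaka is treated as also owning Luis Tanaka's interest in Silverbay Pharma AG, giving 35% + 54% = 89%.
By sibling attribution (R3), Niko Tanaka is treated as also owning Luis Tanaka's interest in Highfield Logistics SA, giving 38% + 8% = 46%.
Chain via Summit Capital LLC → Talon Shipping BV (R2): 25% × 16% × 39% = 1.56% of Beacon Realty LP.
Chain via Silverbay Pharma AG → Fairlane Holdings Ltd (R2): 89% × 23% × 13% = 2.6611% of Beacon Realty LP.
Chain via Highfield Logistics SA → Northgate Manufacturing Inc. (R2): 46% × 54% × 13% = 3.2292% of Beacon Realty LP.
Aggregating (R1): 1.56% + 2.6611% + 3.2292% = 7.4503%.

7.4503%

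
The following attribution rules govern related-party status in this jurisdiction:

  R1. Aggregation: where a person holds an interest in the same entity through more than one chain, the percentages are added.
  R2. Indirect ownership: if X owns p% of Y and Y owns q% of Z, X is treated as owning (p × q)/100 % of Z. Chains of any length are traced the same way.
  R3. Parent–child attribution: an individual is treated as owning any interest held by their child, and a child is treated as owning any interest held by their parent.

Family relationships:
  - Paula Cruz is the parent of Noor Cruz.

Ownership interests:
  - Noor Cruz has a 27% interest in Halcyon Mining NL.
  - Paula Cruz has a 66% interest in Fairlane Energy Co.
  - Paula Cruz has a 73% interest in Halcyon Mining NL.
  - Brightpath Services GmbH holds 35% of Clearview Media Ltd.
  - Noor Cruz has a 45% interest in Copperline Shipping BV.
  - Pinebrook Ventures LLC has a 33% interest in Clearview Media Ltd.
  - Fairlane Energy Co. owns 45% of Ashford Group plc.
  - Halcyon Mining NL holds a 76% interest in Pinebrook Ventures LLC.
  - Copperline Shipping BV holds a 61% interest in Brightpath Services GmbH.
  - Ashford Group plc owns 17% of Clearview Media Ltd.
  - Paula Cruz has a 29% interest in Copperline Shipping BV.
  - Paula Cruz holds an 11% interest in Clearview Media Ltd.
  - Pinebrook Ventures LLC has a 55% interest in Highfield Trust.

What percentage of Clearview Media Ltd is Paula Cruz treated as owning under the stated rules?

By parent–child attribution (R3), Paula Cruz is treated as also owning Noor Cruz's interest in Copperline Shipping BV, giving 29% + 45% = 74%.
By parent–child attribution (R3), Paula Cruz is treated as also owning Noor Cruz's interest in Halcyon Mining NL, giving 73% + 27% = 100%.
Chain via Copperline Shipping BV → Brightpath Services GmbH (R2): 74% × 61% × 35% = 15.799% of Clearview Media Ltd.
Chain via Halcyon Mining NL → Pinebrook Ventures LLC (R2): 100% × 76% × 33% = 25.08% of Clearview Media Ltd.
Chain via Fairlane Energy Co. → Ashford Group plc (R2): 66% × 45% × 17% = 5.049% of Clearview Media Ltd.
Direct interest in Clearview Media Ltd: 11%.
Aggregating (R1): 15.799% + 25.08% + 5.049% + 11% = 56.928%.

56.928%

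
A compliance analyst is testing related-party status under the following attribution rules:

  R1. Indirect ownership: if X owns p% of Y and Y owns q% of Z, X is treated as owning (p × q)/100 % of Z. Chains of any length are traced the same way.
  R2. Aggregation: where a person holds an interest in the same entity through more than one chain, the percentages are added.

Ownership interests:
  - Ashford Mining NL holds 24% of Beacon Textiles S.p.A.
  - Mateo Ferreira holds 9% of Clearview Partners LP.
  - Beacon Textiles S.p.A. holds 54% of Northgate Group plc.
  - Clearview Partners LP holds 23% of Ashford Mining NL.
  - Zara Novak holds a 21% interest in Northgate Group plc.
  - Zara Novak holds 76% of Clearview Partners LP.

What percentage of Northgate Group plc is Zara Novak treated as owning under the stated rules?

23.265408%

Chain via Clearview Partners LP → Ashford Mining NL → Beacon Textiles S.p.A. (R1): 76% × 23% × 24% × 54% = 2.265408% of Northgate Group plc.
Direct interest in Northgate Group plc: 21%.
Aggregating (R2): 2.265408% + 21% = 23.265408%.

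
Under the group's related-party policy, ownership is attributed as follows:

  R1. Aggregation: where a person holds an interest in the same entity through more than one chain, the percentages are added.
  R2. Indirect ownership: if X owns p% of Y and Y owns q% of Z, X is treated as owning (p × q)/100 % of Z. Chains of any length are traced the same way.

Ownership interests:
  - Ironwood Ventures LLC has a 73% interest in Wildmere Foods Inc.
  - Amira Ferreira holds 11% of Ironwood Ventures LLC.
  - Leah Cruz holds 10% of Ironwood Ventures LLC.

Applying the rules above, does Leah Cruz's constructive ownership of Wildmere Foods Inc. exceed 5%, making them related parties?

Yes

Chain via Ironwood Ventures LLC (R2): 10% × 73% = 7.3% of Wildmere Foods Inc.
7.3% exceeds the 5% threshold, so Leah is a related party to Wildmere Foods Inc.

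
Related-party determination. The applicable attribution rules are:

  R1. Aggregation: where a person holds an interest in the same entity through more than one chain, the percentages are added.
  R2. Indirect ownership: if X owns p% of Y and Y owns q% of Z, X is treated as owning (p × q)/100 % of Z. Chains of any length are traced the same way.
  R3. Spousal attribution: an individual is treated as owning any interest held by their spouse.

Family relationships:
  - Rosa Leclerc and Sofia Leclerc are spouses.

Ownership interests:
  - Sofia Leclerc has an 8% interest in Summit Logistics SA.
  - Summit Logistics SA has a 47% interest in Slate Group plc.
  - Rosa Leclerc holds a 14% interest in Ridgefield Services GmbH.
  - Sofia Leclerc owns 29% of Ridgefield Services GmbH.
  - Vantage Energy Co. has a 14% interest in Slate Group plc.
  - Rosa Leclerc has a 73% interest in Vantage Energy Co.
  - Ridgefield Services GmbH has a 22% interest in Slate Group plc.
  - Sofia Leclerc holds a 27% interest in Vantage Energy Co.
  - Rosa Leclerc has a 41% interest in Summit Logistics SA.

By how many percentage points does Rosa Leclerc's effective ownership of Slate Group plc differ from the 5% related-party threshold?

41.49

By spousal attribution (R3), Rosa Leclerc is treated as also owning Sofia Leclerc's interest in Ridgefield Services GmbH, giving 14% + 29% = 43%.
By spousal attribution (R3), Rosa Leclerc is treated as also owning Sofia Leclerc's interest in Summit Logistics SA, giving 41% + 8% = 49%.
By spousal attribution (R3), Rosa Leclerc is treated as also owning Sofia Leclerc's interest in Vantage Energy Co, giving 73% + 27% = 100%.
Chain via Ridgefield Services GmbH (R2): 43% × 22% = 9.46% of Slate Group plc.
Chain via Summit Logistics SA (R2): 49% × 47% = 23.03% of Slate Group plc.
Chain via Vantage Energy Co. (R2): 100% × 14% = 14% of Slate Group plc.
Aggregating (R1): 9.46% + 23.03% + 14% = 46.49%.
46.49% exceeds the 5% threshold by 41.49 percentage points.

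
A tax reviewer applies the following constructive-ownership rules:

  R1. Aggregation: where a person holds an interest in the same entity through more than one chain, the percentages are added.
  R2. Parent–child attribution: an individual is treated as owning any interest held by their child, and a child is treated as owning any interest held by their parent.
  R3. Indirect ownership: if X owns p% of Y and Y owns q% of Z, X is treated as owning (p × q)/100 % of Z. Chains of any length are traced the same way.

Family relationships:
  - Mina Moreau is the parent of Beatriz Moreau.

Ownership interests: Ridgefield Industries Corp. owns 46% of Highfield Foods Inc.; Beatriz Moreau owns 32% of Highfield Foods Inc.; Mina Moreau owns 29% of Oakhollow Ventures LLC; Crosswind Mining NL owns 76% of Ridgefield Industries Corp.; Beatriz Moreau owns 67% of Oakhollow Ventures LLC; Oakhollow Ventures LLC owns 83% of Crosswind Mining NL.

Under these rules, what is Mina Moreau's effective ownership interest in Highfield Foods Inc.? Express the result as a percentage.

59.856128%

By parent–child attribution (R2), Mina Moreau is treated as also owning Beatriz Moreau's interest in Oakhollow Ventures LLC, giving 29% + 67% = 96%.
By parent–child attribution (R2), Mina Moreau is treated as owning Beatriz Moreau's 32% interest in Highfield Foods Inc.
Chain via Oakhollow Ventures LLC → Crosswind Mining NL → Ridgefield Industries Corp. (R3): 96% × 83% × 76% × 46% = 27.856128% of Highfield Foods Inc.
Direct interest in Highfield Foods Inc: 32%.
Aggregating (R1): 27.856128% + 32% = 59.856128%.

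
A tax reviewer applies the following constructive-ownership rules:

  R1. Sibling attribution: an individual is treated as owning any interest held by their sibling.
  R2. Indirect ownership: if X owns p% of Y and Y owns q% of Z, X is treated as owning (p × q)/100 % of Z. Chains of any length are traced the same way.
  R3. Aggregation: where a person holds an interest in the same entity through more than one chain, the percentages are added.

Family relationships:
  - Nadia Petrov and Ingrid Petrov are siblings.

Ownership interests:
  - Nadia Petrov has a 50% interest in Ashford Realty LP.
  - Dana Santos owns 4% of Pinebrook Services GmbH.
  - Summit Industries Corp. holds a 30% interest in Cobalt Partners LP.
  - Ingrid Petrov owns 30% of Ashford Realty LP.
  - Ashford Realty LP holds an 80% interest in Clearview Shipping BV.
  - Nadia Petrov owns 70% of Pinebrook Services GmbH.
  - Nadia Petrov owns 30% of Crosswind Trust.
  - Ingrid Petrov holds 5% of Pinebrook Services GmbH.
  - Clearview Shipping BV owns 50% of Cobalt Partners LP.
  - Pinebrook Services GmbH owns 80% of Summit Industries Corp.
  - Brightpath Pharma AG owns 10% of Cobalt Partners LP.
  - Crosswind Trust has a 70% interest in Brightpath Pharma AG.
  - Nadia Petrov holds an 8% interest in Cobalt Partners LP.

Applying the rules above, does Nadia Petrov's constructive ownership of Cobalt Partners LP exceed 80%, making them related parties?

No

By sibling attribution (R1), Nadia Petrov is treated as also owning Ingrid Petrov's interest in Pinebrook Services GmbH, giving 70% + 5% = 75%.
By sibling attribution (R1), Nadia Petrov is treated as also owning Ingrid Petrov's interest in Ashford Realty LP, giving 50% + 30% = 80%.
Chain via Pinebrook Services GmbH → Summit Industries Corp. (R2): 75% × 80% × 30% = 18% of Cobalt Partners LP.
Chain via Ashford Realty LP → Clearview Shipping BV (R2): 80% × 80% × 50% = 32% of Cobalt Partners LP.
Chain via Crosswind Trust → Brightpath Pharma AG (R2): 30% × 70% × 10% = 2.1% of Cobalt Partners LP.
Direct interest in Cobalt Partners LP: 8%.
Aggregating (R3): 18% + 32% + 2.1% + 8% = 60.1%.
60.1% does not exceed the 80% threshold, so Nadia is not a related party to Cobalt Partners LP.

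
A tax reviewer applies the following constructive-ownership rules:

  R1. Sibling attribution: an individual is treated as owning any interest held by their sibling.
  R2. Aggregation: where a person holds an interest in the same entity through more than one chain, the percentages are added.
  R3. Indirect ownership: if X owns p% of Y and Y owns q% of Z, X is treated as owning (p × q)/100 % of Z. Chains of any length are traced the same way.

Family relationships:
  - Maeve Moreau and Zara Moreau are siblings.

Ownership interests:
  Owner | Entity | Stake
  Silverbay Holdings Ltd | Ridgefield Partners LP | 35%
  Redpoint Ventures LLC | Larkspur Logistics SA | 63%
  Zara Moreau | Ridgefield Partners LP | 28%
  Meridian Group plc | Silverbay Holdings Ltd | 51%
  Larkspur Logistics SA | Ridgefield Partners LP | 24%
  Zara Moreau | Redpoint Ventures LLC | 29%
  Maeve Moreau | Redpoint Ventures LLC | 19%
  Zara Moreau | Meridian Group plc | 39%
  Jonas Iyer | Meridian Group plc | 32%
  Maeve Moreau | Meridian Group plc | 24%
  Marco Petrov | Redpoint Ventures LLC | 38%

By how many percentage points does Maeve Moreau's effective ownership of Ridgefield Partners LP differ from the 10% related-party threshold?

By sibling attribution (R1), Maeve Moreau is treated as also owning Zara Moreau's interest in Meridian Group plc, giving 24% + 39% = 63%.
By sibling attribution (R1), Maeve Moreau is treated as also owning Zara Moreau's interest in Redpoint Ventures LLC, giving 19% + 29% = 48%.
By sibling attribution (R1), Maeve Moreau is treated as owning Zara Moreau's 28% interest in Ridgefield Partners LP.
Chain via Meridian Group plc → Silverbay Holdings Ltd (R3): 63% × 51% × 35% = 11.2455% of Ridgefield Partners LP.
Chain via Redpoint Ventures LLC → Larkspur Logistics SA (R3): 48% × 63% × 24% = 7.2576% of Ridgefield Partners LP.
Direct interest in Ridgefield Partners LP: 28%.
Aggregating (R2): 11.2455% + 7.2576% + 28% = 46.5031%.
46.5031% exceeds the 10% threshold by 36.5031 percentage points.

36.5031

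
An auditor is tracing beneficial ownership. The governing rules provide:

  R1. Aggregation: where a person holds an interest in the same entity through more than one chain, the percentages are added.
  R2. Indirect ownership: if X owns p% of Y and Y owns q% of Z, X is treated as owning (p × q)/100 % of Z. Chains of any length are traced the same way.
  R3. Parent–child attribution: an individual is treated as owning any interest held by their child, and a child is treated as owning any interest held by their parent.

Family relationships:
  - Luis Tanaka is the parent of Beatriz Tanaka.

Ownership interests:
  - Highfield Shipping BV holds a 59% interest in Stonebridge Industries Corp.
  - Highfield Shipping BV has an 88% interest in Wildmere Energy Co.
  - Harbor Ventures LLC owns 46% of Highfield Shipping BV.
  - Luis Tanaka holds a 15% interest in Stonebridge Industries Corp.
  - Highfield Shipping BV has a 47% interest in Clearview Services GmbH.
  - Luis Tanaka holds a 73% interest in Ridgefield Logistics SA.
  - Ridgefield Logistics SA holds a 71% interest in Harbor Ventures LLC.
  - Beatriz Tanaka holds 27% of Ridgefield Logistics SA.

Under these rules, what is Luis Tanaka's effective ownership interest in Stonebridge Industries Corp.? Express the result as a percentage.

34.2694%

By parent–child attribution (R3), Luis Tanaka is treated as also owning Beatriz Tanaka's interest in Ridgefield Logistics SA, giving 73% + 27% = 100%.
Chain via Ridgefield Logistics SA → Harbor Ventures LLC → Highfield Shipping BV (R2): 100% × 71% × 46% × 59% = 19.2694% of Stonebridge Industries Corp.
Direct interest in Stonebridge Industries Corp: 15%.
Aggregating (R1): 19.2694% + 15% = 34.2694%.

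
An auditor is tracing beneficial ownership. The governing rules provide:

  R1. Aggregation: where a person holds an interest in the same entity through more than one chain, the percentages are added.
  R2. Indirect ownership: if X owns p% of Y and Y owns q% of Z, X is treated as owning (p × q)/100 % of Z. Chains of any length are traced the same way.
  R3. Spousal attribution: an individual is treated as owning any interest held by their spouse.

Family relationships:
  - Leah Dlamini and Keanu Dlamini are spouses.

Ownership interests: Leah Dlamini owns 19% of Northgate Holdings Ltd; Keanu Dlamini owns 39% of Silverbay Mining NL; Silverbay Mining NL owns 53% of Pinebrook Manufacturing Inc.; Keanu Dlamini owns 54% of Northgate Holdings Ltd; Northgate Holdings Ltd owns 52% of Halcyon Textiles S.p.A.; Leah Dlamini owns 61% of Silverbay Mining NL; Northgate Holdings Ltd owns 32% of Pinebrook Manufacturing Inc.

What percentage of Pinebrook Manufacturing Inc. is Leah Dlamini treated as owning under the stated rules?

By spousal attribution (R3), Leah Dlamini is treated as also owning Keanu Dlamini's interest in Silverbay Mining NL, giving 61% + 39% = 100%.
By spousal attribution (R3), Leah Dlamini is treated as also owning Keanu Dlamini's interest in Northgate Holdings Ltd, giving 19% + 54% = 73%.
Chain via Silverbay Mining NL (R2): 100% × 53% = 53% of Pinebrook Manufacturing Inc.
Chain via Northgate Holdings Ltd (R2): 73% × 32% = 23.36% of Pinebrook Manufacturing Inc.
Aggregating (R1): 53% + 23.36% = 76.36%.

76.36%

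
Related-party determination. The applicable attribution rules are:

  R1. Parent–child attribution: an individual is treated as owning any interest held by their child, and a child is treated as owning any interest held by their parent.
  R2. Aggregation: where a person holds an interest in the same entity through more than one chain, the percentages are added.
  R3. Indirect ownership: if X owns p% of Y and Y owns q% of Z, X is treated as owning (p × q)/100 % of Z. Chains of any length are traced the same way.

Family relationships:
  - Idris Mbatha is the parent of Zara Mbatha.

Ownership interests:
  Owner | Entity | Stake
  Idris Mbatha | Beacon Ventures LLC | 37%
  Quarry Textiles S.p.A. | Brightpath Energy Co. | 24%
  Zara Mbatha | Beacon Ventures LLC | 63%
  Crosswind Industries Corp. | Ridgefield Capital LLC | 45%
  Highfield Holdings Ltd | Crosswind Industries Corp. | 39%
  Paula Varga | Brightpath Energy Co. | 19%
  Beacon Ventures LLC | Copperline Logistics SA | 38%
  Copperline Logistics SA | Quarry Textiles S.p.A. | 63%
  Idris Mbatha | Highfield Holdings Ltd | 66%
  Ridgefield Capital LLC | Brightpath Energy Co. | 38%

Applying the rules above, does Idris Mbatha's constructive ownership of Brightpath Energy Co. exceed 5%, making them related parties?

Yes

By parent–child attribution (R1), Idris Mbatha is treated as also owning Zara Mbatha's interest in Beacon Ventures LLC, giving 37% + 63% = 100%.
Chain via Highfield Holdings Ltd → Crosswind Industries Corp. → Ridgefield Capital LLC (R3): 66% × 39% × 45% × 38% = 4.40154% of Brightpath Energy Co.
Chain via Beacon Ventures LLC → Copperline Logistics SA → Quarry Textiles S.p.A. (R3): 100% × 38% × 63% × 24% = 5.7456% of Brightpath Energy Co.
Aggregating (R2): 4.40154% + 5.7456% = 10.14714%.
10.14714% exceeds the 5% threshold, so Idris is a related party to Brightpath Energy Co.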